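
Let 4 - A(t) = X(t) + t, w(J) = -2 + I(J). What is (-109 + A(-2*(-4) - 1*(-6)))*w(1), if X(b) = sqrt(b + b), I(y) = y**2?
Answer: 119 + 2*sqrt(7) ≈ 124.29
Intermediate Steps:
X(b) = sqrt(2)*sqrt(b) (X(b) = sqrt(2*b) = sqrt(2)*sqrt(b))
w(J) = -2 + J**2
A(t) = 4 - t - sqrt(2)*sqrt(t) (A(t) = 4 - (sqrt(2)*sqrt(t) + t) = 4 - (t + sqrt(2)*sqrt(t)) = 4 + (-t - sqrt(2)*sqrt(t)) = 4 - t - sqrt(2)*sqrt(t))
(-109 + A(-2*(-4) - 1*(-6)))*w(1) = (-109 + (4 - (-2*(-4) - 1*(-6)) - sqrt(2)*sqrt(-2*(-4) - 1*(-6))))*(-2 + 1**2) = (-109 + (4 - (8 + 6) - sqrt(2)*sqrt(8 + 6)))*(-2 + 1) = (-109 + (4 - 1*14 - sqrt(2)*sqrt(14)))*(-1) = (-109 + (4 - 14 - 2*sqrt(7)))*(-1) = (-109 + (-10 - 2*sqrt(7)))*(-1) = (-119 - 2*sqrt(7))*(-1) = 119 + 2*sqrt(7)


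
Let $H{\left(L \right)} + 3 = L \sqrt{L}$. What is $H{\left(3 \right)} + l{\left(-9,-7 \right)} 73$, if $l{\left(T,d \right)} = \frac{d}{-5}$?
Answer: $\frac{496}{5} + 3 \sqrt{3} \approx 104.4$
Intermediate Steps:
$l{\left(T,d \right)} = - \frac{d}{5}$ ($l{\left(T,d \right)} = d \left(- \frac{1}{5}\right) = - \frac{d}{5}$)
$H{\left(L \right)} = -3 + L^{\frac{3}{2}}$ ($H{\left(L \right)} = -3 + L \sqrt{L} = -3 + L^{\frac{3}{2}}$)
$H{\left(3 \right)} + l{\left(-9,-7 \right)} 73 = \left(-3 + 3^{\frac{3}{2}}\right) + \left(- \frac{1}{5}\right) \left(-7\right) 73 = \left(-3 + 3 \sqrt{3}\right) + \frac{7}{5} \cdot 73 = \left(-3 + 3 \sqrt{3}\right) + \frac{511}{5} = \frac{496}{5} + 3 \sqrt{3}$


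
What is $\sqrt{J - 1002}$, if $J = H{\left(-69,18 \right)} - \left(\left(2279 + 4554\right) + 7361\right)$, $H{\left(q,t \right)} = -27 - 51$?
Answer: $i \sqrt{15274} \approx 123.59 i$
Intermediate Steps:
$H{\left(q,t \right)} = -78$
$J = -14272$ ($J = -78 - \left(\left(2279 + 4554\right) + 7361\right) = -78 - \left(6833 + 7361\right) = -78 - 14194 = -14272$)
$\sqrt{J - 1002} = \sqrt{-14272 - 1002} = \sqrt{-15274} = i \sqrt{15274}$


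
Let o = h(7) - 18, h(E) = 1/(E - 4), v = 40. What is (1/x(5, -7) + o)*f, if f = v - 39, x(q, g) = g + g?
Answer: -745/42 ≈ -17.738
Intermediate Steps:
x(q, g) = 2*g
h(E) = 1/(-4 + E)
f = 1 (f = 40 - 39 = 1)
o = -53/3 (o = 1/(-4 + 7) - 18 = 1/3 - 18 = ⅓ - 18 = -53/3 ≈ -17.667)
(1/x(5, -7) + o)*f = (1/(2*(-7)) - 53/3)*1 = (1/(-14) - 53/3)*1 = (-1/14 - 53/3)*1 = -745/42*1 = -745/42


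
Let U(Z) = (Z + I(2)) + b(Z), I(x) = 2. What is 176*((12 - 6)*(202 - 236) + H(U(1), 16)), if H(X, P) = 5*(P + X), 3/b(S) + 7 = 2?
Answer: -19712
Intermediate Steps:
b(S) = -⅗ (b(S) = 3/(-7 + 2) = 3/(-5) = 3*(-⅕) = -⅗)
U(Z) = 7/5 + Z (U(Z) = (Z + 2) - ⅗ = (2 + Z) - ⅗ = 7/5 + Z)
H(X, P) = 5*P + 5*X
176*((12 - 6)*(202 - 236) + H(U(1), 16)) = 176*((12 - 6)*(202 - 236) + (5*16 + 5*(7/5 + 1))) = 176*(6*(-34) + (80 + 5*(12/5))) = 176*(-204 + (80 + 12)) = 176*(-204 + 92) = 176*(-112) = -19712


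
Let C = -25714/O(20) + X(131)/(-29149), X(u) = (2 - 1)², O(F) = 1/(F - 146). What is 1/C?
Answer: 29149/94441710635 ≈ 3.0865e-7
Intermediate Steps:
O(F) = 1/(-146 + F)
X(u) = 1 (X(u) = 1² = 1)
C = 94441710635/29149 (C = -25714/(1/(-146 + 20)) + 1/(-29149) = -25714/(1/(-126)) + 1*(-1/29149) = -25714/(-1/126) - 1/29149 = -25714*(-126) - 1/29149 = 3239964 - 1/29149 = 94441710635/29149 ≈ 3.2400e+6)
1/C = 1/(94441710635/29149) = 29149/94441710635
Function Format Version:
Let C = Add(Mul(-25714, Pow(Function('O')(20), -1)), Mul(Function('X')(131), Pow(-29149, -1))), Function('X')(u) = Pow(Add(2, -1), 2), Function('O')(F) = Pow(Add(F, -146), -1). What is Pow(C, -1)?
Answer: Rational(29149, 94441710635) ≈ 3.0865e-7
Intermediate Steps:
Function('O')(F) = Pow(Add(-146, F), -1)
Function('X')(u) = 1 (Function('X')(u) = Pow(1, 2) = 1)
C = Rational(94441710635, 29149) (C = Add(Mul(-25714, Pow(Pow(Add(-146, 20), -1), -1)), Mul(1, Pow(-29149, -1))) = Add(Mul(-25714, Pow(Pow(-126, -1), -1)), Mul(1, Rational(-1, 29149))) = Add(Mul(-25714, Pow(Rational(-1, 126), -1)), Rational(-1, 29149)) = Add(Mul(-25714, -126), Rational(-1, 29149)) = Add(3239964, Rational(-1, 29149)) = Rational(94441710635, 29149) ≈ 3.2400e+6)
Pow(C, -1) = Pow(Rational(94441710635, 29149), -1) = Rational(29149, 94441710635)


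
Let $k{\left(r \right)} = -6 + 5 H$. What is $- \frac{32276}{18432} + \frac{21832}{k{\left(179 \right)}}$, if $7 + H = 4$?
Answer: $- \frac{33590435}{32256} \approx -1041.4$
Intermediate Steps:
$H = -3$ ($H = -7 + 4 = -3$)
$k{\left(r \right)} = -21$ ($k{\left(r \right)} = -6 + 5 \left(-3\right) = -6 - 15 = -21$)
$- \frac{32276}{18432} + \frac{21832}{k{\left(179 \right)}} = - \frac{32276}{18432} + \frac{21832}{-21} = \left(-32276\right) \frac{1}{18432} + 21832 \left(- \frac{1}{21}\right) = - \frac{8069}{4608} - \frac{21832}{21} = - \frac{33590435}{32256}$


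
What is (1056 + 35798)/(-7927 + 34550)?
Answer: 36854/26623 ≈ 1.3843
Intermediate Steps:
(1056 + 35798)/(-7927 + 34550) = 36854/26623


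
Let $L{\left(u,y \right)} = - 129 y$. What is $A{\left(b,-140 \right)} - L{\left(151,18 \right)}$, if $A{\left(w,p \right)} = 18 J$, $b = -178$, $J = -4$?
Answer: $2250$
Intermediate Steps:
$A{\left(w,p \right)} = -72$ ($A{\left(w,p \right)} = 18 \left(-4\right) = -72$)
$A{\left(b,-140 \right)} - L{\left(151,18 \right)} = -72 - \left(-129\right) 18 = -72 - -2322 = -72 + 2322 = 2250$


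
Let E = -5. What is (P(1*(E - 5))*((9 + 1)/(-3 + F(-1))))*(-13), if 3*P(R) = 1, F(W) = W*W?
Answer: 65/3 ≈ 21.667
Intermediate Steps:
F(W) = W**2
P(R) = 1/3 (P(R) = (1/3)*1 = 1/3)
(P(1*(E - 5))*((9 + 1)/(-3 + F(-1))))*(-13) = (((9 + 1)/(-3 + (-1)**2))/3)*(-13) = ((10/(-3 + 1))/3)*(-13) = ((10/(-2))/3)*(-13) = ((10*(-1/2))/3)*(-13) = ((1/3)*(-5))*(-13) = -5/3*(-13) = 65/3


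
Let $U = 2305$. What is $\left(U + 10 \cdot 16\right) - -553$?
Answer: $3018$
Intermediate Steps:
$\left(U + 10 \cdot 16\right) - -553 = \left(2305 + 10 \cdot 16\right) - -553 = \left(2305 + 160\right) + 553 = 2465 + 553 = 3018$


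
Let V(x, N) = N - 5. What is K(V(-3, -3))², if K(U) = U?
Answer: 64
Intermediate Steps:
V(x, N) = -5 + N
K(V(-3, -3))² = (-5 - 3)² = (-8)² = 64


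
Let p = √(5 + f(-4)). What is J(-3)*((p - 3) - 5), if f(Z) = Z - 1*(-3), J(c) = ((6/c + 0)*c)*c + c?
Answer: 126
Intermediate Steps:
J(c) = 7*c (J(c) = ((6/c)*c)*c + c = 6*c + c = 7*c)
f(Z) = 3 + Z (f(Z) = Z + 3 = 3 + Z)
p = 2 (p = √(5 + (3 - 4)) = √(5 - 1) = √4 = 2)
J(-3)*((p - 3) - 5) = (7*(-3))*((2 - 3) - 5) = -21*(-1 - 5) = -21*(-6) = 126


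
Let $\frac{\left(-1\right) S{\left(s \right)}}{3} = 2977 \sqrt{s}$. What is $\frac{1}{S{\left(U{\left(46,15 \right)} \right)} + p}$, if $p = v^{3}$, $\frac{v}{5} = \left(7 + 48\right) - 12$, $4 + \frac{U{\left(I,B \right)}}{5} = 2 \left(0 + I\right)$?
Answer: $\frac{1987675}{19747240405157} + \frac{17862 \sqrt{110}}{98736202025785} \approx 1.0255 \cdot 10^{-7}$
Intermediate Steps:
$U{\left(I,B \right)} = -20 + 10 I$ ($U{\left(I,B \right)} = -20 + 5 \cdot 2 \left(0 + I\right) = -20 + 5 \cdot 2 I = -20 + 10 I$)
$v = 215$ ($v = 5 \left(\left(7 + 48\right) - 12\right) = 5 \left(55 - 12\right) = 5 \cdot 43 = 215$)
$S{\left(s \right)} = - 8931 \sqrt{s}$ ($S{\left(s \right)} = - 3 \cdot 2977 \sqrt{s} = - 8931 \sqrt{s}$)
$p = 9938375$ ($p = 215^{3} = 9938375$)
$\frac{1}{S{\left(U{\left(46,15 \right)} \right)} + p} = \frac{1}{- 8931 \sqrt{-20 + 10 \cdot 46} + 9938375} = \frac{1}{- 8931 \sqrt{-20 + 460} + 9938375} = \frac{1}{- 8931 \sqrt{440} + 9938375} = \frac{1}{- 8931 \cdot 2 \sqrt{110} + 9938375} = \frac{1}{- 17862 \sqrt{110} + 9938375} = \frac{1}{9938375 - 17862 \sqrt{110}}$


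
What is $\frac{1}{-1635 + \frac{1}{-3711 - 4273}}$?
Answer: $- \frac{7984}{13053841} \approx -0.00061162$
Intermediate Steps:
$\frac{1}{-1635 + \frac{1}{-3711 - 4273}} = \frac{1}{-1635 + \frac{1}{-7984}} = \frac{1}{-1635 - \frac{1}{7984}} = \frac{1}{- \frac{13053841}{7984}} = - \frac{7984}{13053841}$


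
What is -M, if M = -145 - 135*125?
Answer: 17020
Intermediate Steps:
M = -17020 (M = -145 - 16875 = -17020)
-M = -1*(-17020) = 17020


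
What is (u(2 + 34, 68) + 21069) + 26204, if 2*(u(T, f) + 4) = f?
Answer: 47303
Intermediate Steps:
u(T, f) = -4 + f/2
(u(2 + 34, 68) + 21069) + 26204 = ((-4 + (½)*68) + 21069) + 26204 = ((-4 + 34) + 21069) + 26204 = (30 + 21069) + 26204 = 21099 + 26204 = 47303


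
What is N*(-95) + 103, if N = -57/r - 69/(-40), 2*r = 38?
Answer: 1793/8 ≈ 224.13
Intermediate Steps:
r = 19 (r = (1/2)*38 = 19)
N = -51/40 (N = -57/19 - 69/(-40) = -57*1/19 - 69*(-1/40) = -3 + 69/40 = -51/40 ≈ -1.2750)
N*(-95) + 103 = -51/40*(-95) + 103 = 969/8 + 103 = 1793/8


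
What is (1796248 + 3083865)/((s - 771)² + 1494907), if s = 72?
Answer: 4880113/1983508 ≈ 2.4603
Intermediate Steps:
(1796248 + 3083865)/((s - 771)² + 1494907) = (1796248 + 3083865)/((72 - 771)² + 1494907) = 4880113/((-699)² + 1494907) = 4880113/(488601 + 1494907) = 4880113/1983508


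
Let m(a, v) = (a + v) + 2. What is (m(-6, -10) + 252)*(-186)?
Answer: -44268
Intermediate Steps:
m(a, v) = 2 + a + v
(m(-6, -10) + 252)*(-186) = ((2 - 6 - 10) + 252)*(-186) = (-14 + 252)*(-186) = 238*(-186) = -44268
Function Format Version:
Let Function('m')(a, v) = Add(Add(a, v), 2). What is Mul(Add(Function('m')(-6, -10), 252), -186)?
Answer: -44268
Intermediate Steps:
Function('m')(a, v) = Add(2, a, v)
Mul(Add(Function('m')(-6, -10), 252), -186) = Mul(Add(Add(2, -6, -10), 252), -186) = Mul(Add(-14, 252), -186) = Mul(238, -186) = -44268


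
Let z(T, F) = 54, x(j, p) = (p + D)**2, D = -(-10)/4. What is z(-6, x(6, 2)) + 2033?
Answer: 2087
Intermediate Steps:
D = 5/2 (D = -(-10)/4 = -5*(-1/2) = 5/2 ≈ 2.5000)
x(j, p) = (5/2 + p)**2 (x(j, p) = (p + 5/2)**2 = (5/2 + p)**2)
z(-6, x(6, 2)) + 2033 = 54 + 2033 = 2087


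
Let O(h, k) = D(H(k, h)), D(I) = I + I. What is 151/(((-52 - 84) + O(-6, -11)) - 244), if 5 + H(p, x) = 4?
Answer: -151/382 ≈ -0.39529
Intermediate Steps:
H(p, x) = -1 (H(p, x) = -5 + 4 = -1)
D(I) = 2*I
O(h, k) = -2 (O(h, k) = 2*(-1) = -2)
151/(((-52 - 84) + O(-6, -11)) - 244) = 151/(((-52 - 84) - 2) - 244) = 151/((-136 - 2) - 244) = 151/(-138 - 244) = 151/(-382) = 151*(-1/382) = -151/382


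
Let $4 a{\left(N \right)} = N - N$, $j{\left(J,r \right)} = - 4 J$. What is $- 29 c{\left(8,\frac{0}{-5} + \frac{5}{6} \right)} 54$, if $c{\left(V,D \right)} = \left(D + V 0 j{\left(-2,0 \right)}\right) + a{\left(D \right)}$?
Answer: $-1305$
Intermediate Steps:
$a{\left(N \right)} = 0$ ($a{\left(N \right)} = \frac{N - N}{4} = \frac{1}{4} \cdot 0 = 0$)
$c{\left(V,D \right)} = D$ ($c{\left(V,D \right)} = \left(D + V 0 \left(\left(-4\right) \left(-2\right)\right)\right) + 0 = \left(D + 0 \cdot 8\right) + 0 = \left(D + 0\right) + 0 = D + 0 = D$)
$- 29 c{\left(8,\frac{0}{-5} + \frac{5}{6} \right)} 54 = - 29 \left(\frac{0}{-5} + \frac{5}{6}\right) 54 = - 29 \left(0 \left(- \frac{1}{5}\right) + 5 \cdot \frac{1}{6}\right) 54 = - 29 \left(0 + \frac{5}{6}\right) 54 = \left(-29\right) \frac{5}{6} \cdot 54 = \left(- \frac{145}{6}\right) 54 = -1305$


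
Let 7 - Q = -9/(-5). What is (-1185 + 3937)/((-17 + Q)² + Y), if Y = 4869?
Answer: 34400/62603 ≈ 0.54949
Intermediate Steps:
Q = 26/5 (Q = 7 - (-9)/(-5) = 7 - (-9)*(-1)/5 = 7 - 1*9/5 = 7 - 9/5 = 26/5 ≈ 5.2000)
(-1185 + 3937)/((-17 + Q)² + Y) = (-1185 + 3937)/((-17 + 26/5)² + 4869) = 2752/((-59/5)² + 4869) = 2752/(3481/25 + 4869) = 2752/(125206/25) = 2752*(25/125206) = 34400/62603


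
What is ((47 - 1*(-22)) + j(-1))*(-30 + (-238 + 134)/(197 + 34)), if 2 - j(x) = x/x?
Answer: -70340/33 ≈ -2131.5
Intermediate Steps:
j(x) = 1 (j(x) = 2 - x/x = 2 - 1*1 = 2 - 1 = 1)
((47 - 1*(-22)) + j(-1))*(-30 + (-238 + 134)/(197 + 34)) = ((47 - 1*(-22)) + 1)*(-30 + (-238 + 134)/(197 + 34)) = ((47 + 22) + 1)*(-30 - 104/231) = (69 + 1)*(-30 - 104*1/231) = 70*(-30 - 104/231) = 70*(-7034/231) = -70340/33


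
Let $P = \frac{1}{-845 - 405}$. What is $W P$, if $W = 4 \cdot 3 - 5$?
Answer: $- \frac{7}{1250} \approx -0.0056$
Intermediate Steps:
$W = 7$ ($W = 12 - 5 = 7$)
$P = - \frac{1}{1250}$ ($P = \frac{1}{-1250} = - \frac{1}{1250} \approx -0.0008$)
$W P = 7 \left(- \frac{1}{1250}\right) = - \frac{7}{1250}$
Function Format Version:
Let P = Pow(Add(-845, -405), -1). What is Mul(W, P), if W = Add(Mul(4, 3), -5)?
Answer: Rational(-7, 1250) ≈ -0.0056000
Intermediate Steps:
W = 7 (W = Add(12, -5) = 7)
P = Rational(-1, 1250) (P = Pow(-1250, -1) = Rational(-1, 1250) ≈ -0.00080000)
Mul(W, P) = Mul(7, Rational(-1, 1250)) = Rational(-7, 1250)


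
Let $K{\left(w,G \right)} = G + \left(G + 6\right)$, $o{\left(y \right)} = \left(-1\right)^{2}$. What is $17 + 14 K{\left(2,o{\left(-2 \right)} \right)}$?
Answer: $129$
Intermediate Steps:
$o{\left(y \right)} = 1$
$K{\left(w,G \right)} = 6 + 2 G$ ($K{\left(w,G \right)} = G + \left(6 + G\right) = 6 + 2 G$)
$17 + 14 K{\left(2,o{\left(-2 \right)} \right)} = 17 + 14 \left(6 + 2 \cdot 1\right) = 17 + 14 \left(6 + 2\right) = 17 + 14 \cdot 8 = 17 + 112 = 129$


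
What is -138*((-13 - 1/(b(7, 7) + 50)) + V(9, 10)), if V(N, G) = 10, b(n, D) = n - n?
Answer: 10419/25 ≈ 416.76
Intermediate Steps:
b(n, D) = 0
-138*((-13 - 1/(b(7, 7) + 50)) + V(9, 10)) = -138*((-13 - 1/(0 + 50)) + 10) = -138*((-13 - 1/50) + 10) = -138*(-651/50 + 10) = -138*(-151/50) = 10419/25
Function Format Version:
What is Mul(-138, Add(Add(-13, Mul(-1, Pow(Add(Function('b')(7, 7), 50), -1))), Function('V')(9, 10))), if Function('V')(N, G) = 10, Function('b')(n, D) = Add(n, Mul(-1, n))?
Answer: Rational(10419, 25) ≈ 416.76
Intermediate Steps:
Function('b')(n, D) = 0
Mul(-138, Add(Add(-13, Mul(-1, Pow(Add(Function('b')(7, 7), 50), -1))), Function('V')(9, 10))) = Mul(-138, Add(Add(-13, Mul(-1, Pow(Add(0, 50), -1))), 10)) = Mul(-138, Add(Add(-13, Mul(-1, Pow(50, -1))), 10)) = Mul(-138, Add(Add(-13, Mul(-1, Rational(1, 50))), 10)) = Mul(-138, Add(Add(-13, Rational(-1, 50)), 10)) = Mul(-138, Add(Rational(-651, 50), 10)) = Mul(-138, Rational(-151, 50)) = Rational(10419, 25)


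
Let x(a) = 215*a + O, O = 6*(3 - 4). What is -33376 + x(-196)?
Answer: -75522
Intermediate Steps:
O = -6 (O = 6*(-1) = -6)
x(a) = -6 + 215*a (x(a) = 215*a - 6 = -6 + 215*a)
-33376 + x(-196) = -33376 + (-6 + 215*(-196)) = -33376 + (-6 - 42140) = -33376 - 42146 = -75522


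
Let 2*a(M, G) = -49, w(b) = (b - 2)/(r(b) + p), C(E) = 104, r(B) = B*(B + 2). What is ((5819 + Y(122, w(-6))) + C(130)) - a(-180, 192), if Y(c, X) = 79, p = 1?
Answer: 12053/2 ≈ 6026.5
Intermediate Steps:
r(B) = B*(2 + B)
w(b) = (-2 + b)/(1 + b*(2 + b)) (w(b) = (b - 2)/(b*(2 + b) + 1) = (-2 + b)/(1 + b*(2 + b)))
a(M, G) = -49/2 (a(M, G) = (½)*(-49) = -49/2)
((5819 + Y(122, w(-6))) + C(130)) - a(-180, 192) = ((5819 + 79) + 104) - 1*(-49/2) = (5898 + 104) + 49/2 = 6002 + 49/2 = 12053/2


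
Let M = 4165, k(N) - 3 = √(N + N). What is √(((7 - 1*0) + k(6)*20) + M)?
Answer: 2*√(1058 + 10*√3) ≈ 65.584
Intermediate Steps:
k(N) = 3 + √2*√N (k(N) = 3 + √(N + N) = 3 + √(2*N) = 3 + √2*√N)
√(((7 - 1*0) + k(6)*20) + M) = √(((7 - 1*0) + (3 + √2*√6)*20) + 4165) = √(((7 + 0) + (3 + 2*√3)*20) + 4165) = √((7 + (60 + 40*√3)) + 4165) = √((67 + 40*√3) + 4165) = √(4232 + 40*√3)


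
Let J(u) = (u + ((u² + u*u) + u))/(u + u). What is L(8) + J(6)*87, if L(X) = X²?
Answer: 673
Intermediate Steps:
J(u) = (2*u + 2*u²)/(2*u) (J(u) = (u + ((u² + u²) + u))/((2*u)) = (u + (2*u² + u))*(1/(2*u)) = (u + (u + 2*u²))*(1/(2*u)) = (2*u + 2*u²)*(1/(2*u)) = (2*u + 2*u²)/(2*u))
L(8) + J(6)*87 = 8² + (1 + 6)*87 = 64 + 7*87 = 64 + 609 = 673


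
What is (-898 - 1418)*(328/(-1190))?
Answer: 379824/595 ≈ 638.36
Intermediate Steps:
(-898 - 1418)*(328/(-1190)) = -759648*(-1)/1190 = -2316*(-164/595) = 379824/595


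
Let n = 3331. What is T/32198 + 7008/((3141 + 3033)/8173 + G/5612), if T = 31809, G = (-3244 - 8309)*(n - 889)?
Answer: -502690697510449/1237184050923930 ≈ -0.40632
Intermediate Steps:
G = -28212426 (G = (-3244 - 8309)*(3331 - 889) = -11553*2442 = -28212426)
T/32198 + 7008/((3141 + 3033)/8173 + G/5612) = 31809/32198 + 7008/((3141 + 3033)/8173 - 28212426/5612) = 31809*(1/32198) + 7008/(6174*(1/8173) - 28212426*1/5612) = 31809/32198 + 7008/(6174/8173 - 14106213/2806) = 31809/32198 + 7008/(-115272754605/22933438) = 31809/32198 + 7008*(-22933438/115272754605) = 31809/32198 - 53572511168/38424251535 = -502690697510449/1237184050923930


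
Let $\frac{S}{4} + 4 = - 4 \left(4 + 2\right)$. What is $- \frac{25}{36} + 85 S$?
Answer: $- \frac{342745}{36} \approx -9520.7$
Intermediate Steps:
$S = -112$ ($S = -16 + 4 \left(- 4 \left(4 + 2\right)\right) = -16 + 4 \left(\left(-4\right) 6\right) = -16 + 4 \left(-24\right) = -16 - 96 = -112$)
$- \frac{25}{36} + 85 S = - \frac{25}{36} + 85 \left(-112\right) = \left(-25\right) \frac{1}{36} - 9520 = - \frac{25}{36} - 9520 = - \frac{342745}{36}$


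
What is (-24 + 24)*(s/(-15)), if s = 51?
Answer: 0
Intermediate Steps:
(-24 + 24)*(s/(-15)) = (-24 + 24)*(51/(-15)) = 0*(51*(-1/15)) = 0*(-17/5) = 0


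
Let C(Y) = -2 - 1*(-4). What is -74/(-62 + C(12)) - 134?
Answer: -3983/30 ≈ -132.77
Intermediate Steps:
C(Y) = 2 (C(Y) = -2 + 4 = 2)
-74/(-62 + C(12)) - 134 = -74/(-62 + 2) - 134 = -74/(-60) - 134 = -74*(-1/60) - 134 = 37/30 - 134 = -3983/30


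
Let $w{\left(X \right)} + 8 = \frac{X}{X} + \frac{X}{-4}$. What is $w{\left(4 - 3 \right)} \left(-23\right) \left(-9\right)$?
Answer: $- \frac{6003}{4} \approx -1500.8$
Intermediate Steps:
$w{\left(X \right)} = -7 - \frac{X}{4}$ ($w{\left(X \right)} = -8 + \left(\frac{X}{X} + \frac{X}{-4}\right) = -8 + \left(1 + X \left(- \frac{1}{4}\right)\right) = -8 - \left(-1 + \frac{X}{4}\right) = -7 - \frac{X}{4}$)
$w{\left(4 - 3 \right)} \left(-23\right) \left(-9\right) = \left(-7 - \frac{4 - 3}{4}\right) \left(-23\right) \left(-9\right) = \left(-7 - \frac{1}{4}\right) \left(-23\right) \left(-9\right) = \left(- \frac{29}{4}\right) \left(-23\right) \left(-9\right) = \frac{667}{4} \left(-9\right) = - \frac{6003}{4}$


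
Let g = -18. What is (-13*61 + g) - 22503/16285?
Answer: -13229638/16285 ≈ -812.38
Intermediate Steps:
(-13*61 + g) - 22503/16285 = (-13*61 - 18) - 22503/16285 = (-793 - 18) - 22503/16285 = -811 - 1*22503/16285 = -811 - 22503/16285 = -13229638/16285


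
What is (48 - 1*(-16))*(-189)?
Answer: -12096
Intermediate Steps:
(48 - 1*(-16))*(-189) = (48 + 16)*(-189) = 64*(-189) = -12096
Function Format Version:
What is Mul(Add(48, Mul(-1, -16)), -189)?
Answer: -12096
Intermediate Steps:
Mul(Add(48, Mul(-1, -16)), -189) = Mul(Add(48, 16), -189) = Mul(64, -189) = -12096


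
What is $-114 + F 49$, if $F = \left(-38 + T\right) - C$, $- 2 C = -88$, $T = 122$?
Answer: $1846$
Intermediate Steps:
$C = 44$ ($C = \left(- \frac{1}{2}\right) \left(-88\right) = 44$)
$F = 40$ ($F = \left(-38 + 122\right) - 44 = 84 - 44 = 40$)
$-114 + F 49 = -114 + 40 \cdot 49 = -114 + 1960 = 1846$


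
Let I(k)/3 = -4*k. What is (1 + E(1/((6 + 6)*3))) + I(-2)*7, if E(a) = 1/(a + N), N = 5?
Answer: 30625/181 ≈ 169.20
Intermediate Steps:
I(k) = -12*k (I(k) = 3*(-4*k) = -12*k)
E(a) = 1/(5 + a) (E(a) = 1/(a + 5) = 1/(5 + a))
(1 + E(1/((6 + 6)*3))) + I(-2)*7 = (1 + 1/(5 + 1/((6 + 6)*3))) - 12*(-2)*7 = (1 + 1/(5 + 1/(12*3))) + 24*7 = (1 + 1/(5 + 1/36)) + 168 = (1 + 1/(181/36)) + 168 = (1 + 36/181) + 168 = 217/181 + 168 = 30625/181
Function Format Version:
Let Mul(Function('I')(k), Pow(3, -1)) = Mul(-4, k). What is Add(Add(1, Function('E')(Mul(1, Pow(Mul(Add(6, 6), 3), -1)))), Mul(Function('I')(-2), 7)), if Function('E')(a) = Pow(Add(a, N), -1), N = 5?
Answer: Rational(30625, 181) ≈ 169.20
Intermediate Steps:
Function('I')(k) = Mul(-12, k) (Function('I')(k) = Mul(3, Mul(-4, k)) = Mul(-12, k))
Function('E')(a) = Pow(Add(5, a), -1) (Function('E')(a) = Pow(Add(a, 5), -1) = Pow(Add(5, a), -1))
Add(Add(1, Function('E')(Mul(1, Pow(Mul(Add(6, 6), 3), -1)))), Mul(Function('I')(-2), 7)) = Add(Add(1, Pow(Add(5, Mul(1, Pow(Mul(Add(6, 6), 3), -1))), -1)), Mul(Mul(-12, -2), 7)) = Add(Add(1, Pow(Add(5, Mul(1, Pow(Mul(12, 3), -1))), -1)), Mul(24, 7)) = Add(Add(1, Pow(Add(5, Mul(1, Pow(36, -1))), -1)), 168) = Add(Add(1, Pow(Add(5, Mul(1, Rational(1, 36))), -1)), 168) = Add(Add(1, Pow(Add(5, Rational(1, 36)), -1)), 168) = Add(Add(1, Pow(Rational(181, 36), -1)), 168) = Add(Add(1, Rational(36, 181)), 168) = Add(Rational(217, 181), 168) = Rational(30625, 181)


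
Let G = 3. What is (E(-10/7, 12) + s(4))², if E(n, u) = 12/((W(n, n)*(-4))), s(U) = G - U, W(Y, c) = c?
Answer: 121/100 ≈ 1.2100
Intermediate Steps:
s(U) = 3 - U
E(n, u) = -3/n (E(n, u) = 12/((n*(-4))) = 12/((-4*n)) = 12*(-1/(4*n)) = -3/n)
(E(-10/7, 12) + s(4))² = (-3/((-10/7)) + (3 - 1*4))² = (-3/((-10*⅐)) + (3 - 4))² = (-3/(-10/7) - 1)² = (-3*(-7/10) - 1)² = (21/10 - 1)² = (11/10)² = 121/100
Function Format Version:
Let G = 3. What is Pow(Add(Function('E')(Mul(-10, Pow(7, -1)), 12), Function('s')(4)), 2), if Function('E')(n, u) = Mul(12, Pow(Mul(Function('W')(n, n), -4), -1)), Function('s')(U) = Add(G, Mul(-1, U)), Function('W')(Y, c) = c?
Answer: Rational(121, 100) ≈ 1.2100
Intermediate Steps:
Function('s')(U) = Add(3, Mul(-1, U))
Function('E')(n, u) = Mul(-3, Pow(n, -1)) (Function('E')(n, u) = Mul(12, Pow(Mul(n, -4), -1)) = Mul(12, Pow(Mul(-4, n), -1)) = Mul(12, Mul(Rational(-1, 4), Pow(n, -1))) = Mul(-3, Pow(n, -1)))
Pow(Add(Function('E')(Mul(-10, Pow(7, -1)), 12), Function('s')(4)), 2) = Pow(Add(Mul(-3, Pow(Mul(-10, Pow(7, -1)), -1)), Add(3, Mul(-1, 4))), 2) = Pow(Add(Mul(-3, Pow(Mul(-10, Rational(1, 7)), -1)), Add(3, -4)), 2) = Pow(Add(Mul(-3, Pow(Rational(-10, 7), -1)), -1), 2) = Pow(Add(Mul(-3, Rational(-7, 10)), -1), 2) = Pow(Add(Rational(21, 10), -1), 2) = Pow(Rational(11, 10), 2) = Rational(121, 100)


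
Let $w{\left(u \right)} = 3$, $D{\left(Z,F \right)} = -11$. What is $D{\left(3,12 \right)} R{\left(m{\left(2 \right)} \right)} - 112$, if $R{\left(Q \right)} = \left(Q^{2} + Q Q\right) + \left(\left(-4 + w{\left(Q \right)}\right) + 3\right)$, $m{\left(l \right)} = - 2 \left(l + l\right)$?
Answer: $-1542$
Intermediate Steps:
$m{\left(l \right)} = - 4 l$ ($m{\left(l \right)} = - 2 \cdot 2 l = - 4 l$)
$R{\left(Q \right)} = 2 + 2 Q^{2}$ ($R{\left(Q \right)} = \left(Q^{2} + Q Q\right) + \left(\left(-4 + 3\right) + 3\right) = \left(Q^{2} + Q^{2}\right) + \left(-1 + 3\right) = 2 Q^{2} + 2 = 2 + 2 Q^{2}$)
$D{\left(3,12 \right)} R{\left(m{\left(2 \right)} \right)} - 112 = - 11 \left(2 + 2 \left(\left(-4\right) 2\right)^{2}\right) - 112 = - 11 \left(2 + 2 \left(-8\right)^{2}\right) - 112 = - 11 \left(2 + 2 \cdot 64\right) - 112 = - 11 \left(2 + 128\right) - 112 = \left(-11\right) 130 - 112 = -1430 - 112 = -1542$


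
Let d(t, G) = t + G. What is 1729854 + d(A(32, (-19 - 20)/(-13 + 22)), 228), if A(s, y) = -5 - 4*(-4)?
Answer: 1730093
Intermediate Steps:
A(s, y) = 11 (A(s, y) = -5 + 16 = 11)
d(t, G) = G + t
1729854 + d(A(32, (-19 - 20)/(-13 + 22)), 228) = 1729854 + (228 + 11) = 1729854 + 239 = 1730093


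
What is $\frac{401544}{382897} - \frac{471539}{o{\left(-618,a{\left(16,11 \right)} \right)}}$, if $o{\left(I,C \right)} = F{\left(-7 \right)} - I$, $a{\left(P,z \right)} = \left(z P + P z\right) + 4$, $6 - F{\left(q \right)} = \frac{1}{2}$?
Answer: $- \frac{360601011598}{477472559} \approx -755.23$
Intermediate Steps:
$F{\left(q \right)} = \frac{11}{2}$ ($F{\left(q \right)} = 6 - \frac{1}{2} = \frac{11}{2}$)
$a{\left(P,z \right)} = 4 + 2 P z$ ($a{\left(P,z \right)} = \left(P z + P z\right) + 4 = 2 P z + 4 = 4 + 2 P z$)
$o{\left(I,C \right)} = \frac{11}{2} - I$
$\frac{401544}{382897} - \frac{471539}{o{\left(-618,a{\left(16,11 \right)} \right)}} = \frac{401544}{382897} - \frac{471539}{\frac{11}{2} - -618} = 401544 \cdot \frac{1}{382897} - \frac{471539}{\frac{11}{2} + 618} = \frac{401544}{382897} - \frac{471539}{\frac{1247}{2}} = \frac{401544}{382897} - \frac{943078}{1247} = - \frac{360601011598}{477472559}$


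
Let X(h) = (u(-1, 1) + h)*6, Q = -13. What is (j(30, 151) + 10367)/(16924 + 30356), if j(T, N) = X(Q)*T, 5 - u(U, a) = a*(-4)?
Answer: 9647/47280 ≈ 0.20404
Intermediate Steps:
u(U, a) = 5 + 4*a (u(U, a) = 5 - a*(-4) = 5 - (-4)*a = 5 + 4*a)
X(h) = 54 + 6*h (X(h) = ((5 + 4*1) + h)*6 = ((5 + 4) + h)*6 = (9 + h)*6 = 54 + 6*h)
j(T, N) = -24*T (j(T, N) = (54 + 6*(-13))*T = (54 - 78)*T = -24*T)
(j(30, 151) + 10367)/(16924 + 30356) = (-24*30 + 10367)/(16924 + 30356) = (-720 + 10367)/47280 = 9647*(1/47280) = 9647/47280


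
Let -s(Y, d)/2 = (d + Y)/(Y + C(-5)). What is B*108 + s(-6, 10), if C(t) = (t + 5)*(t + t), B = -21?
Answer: -6800/3 ≈ -2266.7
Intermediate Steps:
C(t) = 2*t*(5 + t) (C(t) = (5 + t)*(2*t) = 2*t*(5 + t))
s(Y, d) = -2*(Y + d)/Y (s(Y, d) = -2*(d + Y)/(Y + 2*(-5)*(5 - 5)) = -2*(Y + d)/(Y + 2*(-5)*0) = -2*(Y + d)/(Y + 0) = -2*(Y + d)/Y)
B*108 + s(-6, 10) = -21*108 + (-2 - 2*10/(-6)) = -2268 + (-2 - 2*10*(-1/6)) = -2268 + (-2 + 10/3) = -2268 + 4/3 = -6800/3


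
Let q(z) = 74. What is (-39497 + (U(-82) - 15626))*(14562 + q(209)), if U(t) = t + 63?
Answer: -807058312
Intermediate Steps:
U(t) = 63 + t
(-39497 + (U(-82) - 15626))*(14562 + q(209)) = (-39497 + ((63 - 82) - 15626))*(14562 + 74) = (-39497 + (-19 - 15626))*14636 = (-39497 - 15645)*14636 = -55142*14636 = -807058312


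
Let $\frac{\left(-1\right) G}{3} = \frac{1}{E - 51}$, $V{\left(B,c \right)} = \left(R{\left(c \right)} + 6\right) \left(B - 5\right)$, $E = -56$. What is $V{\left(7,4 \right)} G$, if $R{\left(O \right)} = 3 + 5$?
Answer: $\frac{84}{107} \approx 0.78505$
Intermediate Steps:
$R{\left(O \right)} = 8$
$V{\left(B,c \right)} = -70 + 14 B$ ($V{\left(B,c \right)} = \left(8 + 6\right) \left(B - 5\right) = 14 \left(-5 + B\right) = -70 + 14 B$)
$G = \frac{3}{107}$ ($G = - \frac{3}{-56 - 51} = - \frac{3}{-107} = \left(-3\right) \left(- \frac{1}{107}\right) = \frac{3}{107} \approx 0.028037$)
$V{\left(7,4 \right)} G = \left(-70 + 14 \cdot 7\right) \frac{3}{107} = \left(-70 + 98\right) \frac{3}{107} = 28 \cdot \frac{3}{107} = \frac{84}{107}$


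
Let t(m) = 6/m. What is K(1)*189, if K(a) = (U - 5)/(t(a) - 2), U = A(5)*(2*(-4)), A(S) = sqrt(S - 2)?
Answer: -945/4 - 378*sqrt(3) ≈ -890.96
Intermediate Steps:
A(S) = sqrt(-2 + S)
U = -8*sqrt(3) (U = sqrt(-2 + 5)*(2*(-4)) = sqrt(3)*(-8) = -8*sqrt(3) ≈ -13.856)
K(a) = (-5 - 8*sqrt(3))/(-2 + 6/a) (K(a) = (-8*sqrt(3) - 5)/(6/a - 2) = (-5 - 8*sqrt(3))/(-2 + 6/a))
K(1)*189 = ((1/2)*1*(5 + 8*sqrt(3))/(-3 + 1))*189 = ((1/2)*1*(5 + 8*sqrt(3))/(-2))*189 = ((1/2)*1*(-1/2)*(5 + 8*sqrt(3)))*189 = (-5/4 - 2*sqrt(3))*189 = -945/4 - 378*sqrt(3)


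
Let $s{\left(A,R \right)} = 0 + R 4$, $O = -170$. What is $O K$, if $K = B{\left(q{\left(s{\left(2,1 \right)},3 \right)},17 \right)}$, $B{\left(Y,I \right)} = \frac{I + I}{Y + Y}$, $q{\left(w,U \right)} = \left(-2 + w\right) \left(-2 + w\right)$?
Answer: $- \frac{1445}{2} \approx -722.5$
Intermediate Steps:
$s{\left(A,R \right)} = 4 R$ ($s{\left(A,R \right)} = 0 + 4 R = 4 R$)
$q{\left(w,U \right)} = \left(-2 + w\right)^{2}$
$B{\left(Y,I \right)} = \frac{I}{Y}$ ($B{\left(Y,I \right)} = \frac{2 I}{2 Y} = 2 I \frac{1}{2 Y} = \frac{I}{Y}$)
$K = \frac{17}{4}$ ($K = \frac{17}{\left(-2 + 4 \cdot 1\right)^{2}} = \frac{17}{\left(-2 + 4\right)^{2}} = \frac{17}{2^{2}} = \frac{17}{4} \approx 4.25$)
$O K = \left(-170\right) \frac{17}{4} = - \frac{1445}{2}$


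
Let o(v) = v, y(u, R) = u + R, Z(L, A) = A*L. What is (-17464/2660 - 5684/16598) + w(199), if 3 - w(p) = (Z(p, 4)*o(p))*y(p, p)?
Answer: -347933826224179/5518835 ≈ -6.3045e+7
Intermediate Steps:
y(u, R) = R + u
w(p) = 3 - 8*p³ (w(p) = 3 - (4*p)*p*(p + p) = 3 - 4*p²*2*p = 3 - 8*p³)
(-17464/2660 - 5684/16598) + w(199) = (-17464/2660 - 5684/16598) + (3 - 8*199³) = (-17464*1/2660 - 5684*1/16598) + (3 - 8*7880599) = (-4366/665 - 2842/8299) + (3 - 63044792) = -38123364/5518835 - 63044789 = -347933826224179/5518835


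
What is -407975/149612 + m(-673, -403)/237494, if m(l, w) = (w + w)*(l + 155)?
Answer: -17213703877/17765976164 ≈ -0.96891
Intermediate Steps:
m(l, w) = 2*w*(155 + l) (m(l, w) = (2*w)*(155 + l) = 2*w*(155 + l))
-407975/149612 + m(-673, -403)/237494 = -407975/149612 + (2*(-403)*(155 - 673))/237494 = -407975*1/149612 + (2*(-403)*(-518))*(1/237494) = -407975/149612 + 417508*(1/237494) = -407975/149612 + 208754/118747 = -17213703877/17765976164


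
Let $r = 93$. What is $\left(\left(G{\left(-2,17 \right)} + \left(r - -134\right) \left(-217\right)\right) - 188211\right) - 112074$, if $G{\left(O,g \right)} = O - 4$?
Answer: $-349550$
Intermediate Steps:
$G{\left(O,g \right)} = -4 + O$
$\left(\left(G{\left(-2,17 \right)} + \left(r - -134\right) \left(-217\right)\right) - 188211\right) - 112074 = \left(\left(\left(-4 - 2\right) + \left(93 - -134\right) \left(-217\right)\right) - 188211\right) - 112074 = \left(\left(-6 + \left(93 + 134\right) \left(-217\right)\right) - 188211\right) - 112074 = \left(\left(-6 + 227 \left(-217\right)\right) - 188211\right) - 112074 = \left(\left(-6 - 49259\right) - 188211\right) - 112074 = \left(-49265 - 188211\right) - 112074 = -237476 - 112074 = -349550$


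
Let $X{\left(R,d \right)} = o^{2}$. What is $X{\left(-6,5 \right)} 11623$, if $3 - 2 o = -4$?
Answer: $\frac{569527}{4} \approx 1.4238 \cdot 10^{5}$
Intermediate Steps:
$o = \frac{7}{2}$ ($o = \frac{3}{2} - -2 = \frac{3}{2} + 2 = \frac{7}{2} \approx 3.5$)
$X{\left(R,d \right)} = \frac{49}{4}$ ($X{\left(R,d \right)} = \left(\frac{7}{2}\right)^{2} = \frac{49}{4}$)
$X{\left(-6,5 \right)} 11623 = \frac{49}{4} \cdot 11623 = \frac{569527}{4}$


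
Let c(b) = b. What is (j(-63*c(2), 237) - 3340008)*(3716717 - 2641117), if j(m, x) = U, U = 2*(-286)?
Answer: -3593127848000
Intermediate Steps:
U = -572
j(m, x) = -572
(j(-63*c(2), 237) - 3340008)*(3716717 - 2641117) = (-572 - 3340008)*(3716717 - 2641117) = -3340580*1075600 = -3593127848000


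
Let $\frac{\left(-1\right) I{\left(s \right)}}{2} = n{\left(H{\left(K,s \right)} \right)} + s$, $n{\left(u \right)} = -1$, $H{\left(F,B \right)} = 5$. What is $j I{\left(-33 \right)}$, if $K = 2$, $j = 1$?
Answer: $68$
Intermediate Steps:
$I{\left(s \right)} = 2 - 2 s$ ($I{\left(s \right)} = - 2 \left(-1 + s\right) = 2 - 2 s$)
$j I{\left(-33 \right)} = 1 \left(2 - -66\right) = 1 \left(2 + 66\right) = 1 \cdot 68 = 68$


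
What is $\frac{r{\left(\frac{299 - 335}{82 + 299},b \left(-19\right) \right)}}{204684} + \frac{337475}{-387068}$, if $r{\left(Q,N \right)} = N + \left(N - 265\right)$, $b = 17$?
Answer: $- \frac{8678543981}{9903328314} \approx -0.87633$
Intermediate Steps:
$r{\left(Q,N \right)} = -265 + 2 N$ ($r{\left(Q,N \right)} = N + \left(-265 + N\right) = -265 + 2 N$)
$\frac{r{\left(\frac{299 - 335}{82 + 299},b \left(-19\right) \right)}}{204684} + \frac{337475}{-387068} = \frac{-265 + 2 \cdot 17 \left(-19\right)}{204684} + \frac{337475}{-387068} = \left(-265 + 2 \left(-323\right)\right) \frac{1}{204684} + 337475 \left(- \frac{1}{387068}\right) = \left(-265 - 646\right) \frac{1}{204684} - \frac{337475}{387068} = \left(-911\right) \frac{1}{204684} - \frac{337475}{387068} = - \frac{911}{204684} - \frac{337475}{387068} = - \frac{8678543981}{9903328314}$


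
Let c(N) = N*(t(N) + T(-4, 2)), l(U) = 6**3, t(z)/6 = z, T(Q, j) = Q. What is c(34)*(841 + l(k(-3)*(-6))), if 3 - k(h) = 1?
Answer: 7187600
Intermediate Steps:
k(h) = 2 (k(h) = 3 - 1*1 = 3 - 1 = 2)
t(z) = 6*z
l(U) = 216
c(N) = N*(-4 + 6*N) (c(N) = N*(6*N - 4) = N*(-4 + 6*N))
c(34)*(841 + l(k(-3)*(-6))) = (2*34*(-2 + 3*34))*(841 + 216) = (2*34*(-2 + 102))*1057 = (2*34*100)*1057 = 6800*1057 = 7187600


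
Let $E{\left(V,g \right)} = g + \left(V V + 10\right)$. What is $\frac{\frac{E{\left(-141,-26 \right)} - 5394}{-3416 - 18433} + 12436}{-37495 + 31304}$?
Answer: $- \frac{271699693}{135267159} \approx -2.0086$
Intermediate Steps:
$E{\left(V,g \right)} = 10 + g + V^{2}$ ($E{\left(V,g \right)} = g + \left(V^{2} + 10\right) = g + \left(10 + V^{2}\right) = 10 + g + V^{2}$)
$\frac{\frac{E{\left(-141,-26 \right)} - 5394}{-3416 - 18433} + 12436}{-37495 + 31304} = \frac{\frac{\left(10 - 26 + \left(-141\right)^{2}\right) - 5394}{-3416 - 18433} + 12436}{-37495 + 31304} = \frac{\frac{\left(10 - 26 + 19881\right) - 5394}{-21849} + 12436}{-6191} = \left(\left(19865 - 5394\right) \left(- \frac{1}{21849}\right) + 12436\right) \left(- \frac{1}{6191}\right) = \left(14471 \left(- \frac{1}{21849}\right) + 12436\right) \left(- \frac{1}{6191}\right) = \left(- \frac{14471}{21849} + 12436\right) \left(- \frac{1}{6191}\right) = \frac{271699693}{21849} \left(- \frac{1}{6191}\right) = - \frac{271699693}{135267159}$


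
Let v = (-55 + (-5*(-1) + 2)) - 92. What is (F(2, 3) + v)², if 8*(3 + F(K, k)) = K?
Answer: 326041/16 ≈ 20378.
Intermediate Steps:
F(K, k) = -3 + K/8
v = -140 (v = (-55 + (5 + 2)) - 92 = (-55 + 7) - 92 = -48 - 92 = -140)
(F(2, 3) + v)² = ((-3 + (⅛)*2) - 140)² = ((-3 + ¼) - 140)² = (-11/4 - 140)² = (-571/4)² = 326041/16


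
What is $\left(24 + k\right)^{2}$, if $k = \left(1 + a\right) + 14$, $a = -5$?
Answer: $1156$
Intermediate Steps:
$k = 10$ ($k = \left(1 - 5\right) + 14 = -4 + 14 = 10$)
$\left(24 + k\right)^{2} = \left(24 + 10\right)^{2} = 34^{2} = 1156$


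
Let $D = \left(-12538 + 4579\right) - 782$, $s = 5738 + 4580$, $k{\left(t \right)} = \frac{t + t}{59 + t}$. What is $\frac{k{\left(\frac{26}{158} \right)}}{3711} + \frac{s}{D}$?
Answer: $- \frac{89483845393}{75807257787} \approx -1.1804$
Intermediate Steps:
$k{\left(t \right)} = \frac{2 t}{59 + t}$
$s = 10318$
$D = -8741$ ($D = -7959 - 782 = -8741$)
$\frac{k{\left(\frac{26}{158} \right)}}{3711} + \frac{s}{D} = \frac{2 \cdot \frac{26}{158} \frac{1}{59 + \frac{26}{158}}}{3711} + \frac{10318}{-8741} = \frac{2 \cdot 26 \cdot \frac{1}{158}}{59 + 26 \cdot \frac{1}{158}} \cdot \frac{1}{3711} + 10318 \left(- \frac{1}{8741}\right) = 2 \cdot \frac{13}{79} \frac{1}{59 + \frac{13}{79}} \cdot \frac{1}{3711} - \frac{10318}{8741} = 2 \cdot \frac{13}{79} \frac{1}{\frac{4674}{79}} \cdot \frac{1}{3711} - \frac{10318}{8741} = 2 \cdot \frac{13}{79} \cdot \frac{79}{4674} \cdot \frac{1}{3711} - \frac{10318}{8741} = \frac{13}{2337} \cdot \frac{1}{3711} - \frac{10318}{8741} = \frac{13}{8672607} - \frac{10318}{8741} = - \frac{89483845393}{75807257787}$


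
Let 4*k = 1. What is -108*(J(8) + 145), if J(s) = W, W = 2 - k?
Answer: -15849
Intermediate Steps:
k = ¼ (k = (¼)*1 = ¼ ≈ 0.25000)
W = 7/4 (W = 2 - 1*¼ = 2 - ¼ = 7/4 ≈ 1.7500)
J(s) = 7/4
-108*(J(8) + 145) = -108*(7/4 + 145) = -108*587/4 = -15849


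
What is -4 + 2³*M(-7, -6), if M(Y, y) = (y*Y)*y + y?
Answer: -2068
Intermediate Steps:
M(Y, y) = y + Y*y² (M(Y, y) = (Y*y)*y + y = Y*y² + y = y + Y*y²)
-4 + 2³*M(-7, -6) = -4 + 2³*(-6*(1 - 7*(-6))) = -4 + 8*(-6*(1 + 42)) = -4 + 8*(-6*43) = -4 + 8*(-258) = -4 - 2064 = -2068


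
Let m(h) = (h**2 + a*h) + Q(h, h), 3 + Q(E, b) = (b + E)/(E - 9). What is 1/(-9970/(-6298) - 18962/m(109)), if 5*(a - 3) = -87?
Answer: -1623400821/415654835 ≈ -3.9056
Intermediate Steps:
Q(E, b) = -3 + (E + b)/(-9 + E) (Q(E, b) = -3 + (b + E)/(E - 9) = -3 + (E + b)/(-9 + E))
a = -72/5 (a = 3 + (1/5)*(-87) = 3 - 87/5 = -72/5 ≈ -14.400)
m(h) = h**2 - 72*h/5 + (27 - h)/(-9 + h) (m(h) = (h**2 - 72*h/5) + (27 + h - 2*h)/(-9 + h) = (h**2 - 72*h/5) + (27 - h)/(-9 + h) = h**2 - 72*h/5 + (27 - h)/(-9 + h))
1/(-9970/(-6298) - 18962/m(109)) = 1/(-9970/(-6298) - 18962*(-9 + 109)/(27 - 1*109 + (1/5)*109*(-72 + 5*109)*(-9 + 109))) = 1/(-9970*(-1/6298) - 18962*100/(27 - 109 + (1/5)*109*(-72 + 545)*100)) = 1/(4985/3149 - 18962*100/(27 - 109 + (1/5)*109*473*100)) = 1/(4985/3149 - 18962*100/(27 - 109 + 1031140)) = 1/(4985/3149 - 18962/((1/100)*1031058)) = 1/(4985/3149 - 18962/515529/50) = 1/(4985/3149 - 18962*50/515529) = 1/(4985/3149 - 948100/515529) = 1/(-415654835/1623400821) = -1623400821/415654835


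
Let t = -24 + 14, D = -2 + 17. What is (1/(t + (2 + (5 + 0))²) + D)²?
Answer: 343396/1521 ≈ 225.77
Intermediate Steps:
D = 15
t = -10
(1/(t + (2 + (5 + 0))²) + D)² = (1/(-10 + (2 + (5 + 0))²) + 15)² = (1/(-10 + (2 + 5)²) + 15)² = (1/(-10 + 7²) + 15)² = (1/(-10 + 49) + 15)² = (1/39 + 15)² = (586/39)² = 343396/1521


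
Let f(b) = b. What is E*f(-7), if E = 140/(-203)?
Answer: 140/29 ≈ 4.8276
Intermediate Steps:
E = -20/29 (E = 140*(-1/203) = -20/29 ≈ -0.68966)
E*f(-7) = -20/29*(-7) = 140/29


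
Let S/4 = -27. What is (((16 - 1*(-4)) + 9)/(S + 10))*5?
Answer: -145/98 ≈ -1.4796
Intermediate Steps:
S = -108 (S = 4*(-27) = -108)
(((16 - 1*(-4)) + 9)/(S + 10))*5 = (((16 - 1*(-4)) + 9)/(-108 + 10))*5 = (((16 + 4) + 9)/(-98))*5 = ((20 + 9)*(-1/98))*5 = (29*(-1/98))*5 = -29/98*5 = -145/98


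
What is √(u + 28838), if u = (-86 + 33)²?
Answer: √31647 ≈ 177.90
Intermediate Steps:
u = 2809 (u = (-53)² = 2809)
√(u + 28838) = √(2809 + 28838) = √31647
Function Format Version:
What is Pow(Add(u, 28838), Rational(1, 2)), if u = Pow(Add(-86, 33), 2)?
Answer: Pow(31647, Rational(1, 2)) ≈ 177.90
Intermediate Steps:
u = 2809 (u = Pow(-53, 2) = 2809)
Pow(Add(u, 28838), Rational(1, 2)) = Pow(Add(2809, 28838), Rational(1, 2)) = Pow(31647, Rational(1, 2))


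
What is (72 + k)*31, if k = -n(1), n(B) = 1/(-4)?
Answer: 8959/4 ≈ 2239.8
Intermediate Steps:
n(B) = -¼
k = ¼ (k = -1*(-¼) = ¼ ≈ 0.25000)
(72 + k)*31 = (72 + ¼)*31 = (289/4)*31 = 8959/4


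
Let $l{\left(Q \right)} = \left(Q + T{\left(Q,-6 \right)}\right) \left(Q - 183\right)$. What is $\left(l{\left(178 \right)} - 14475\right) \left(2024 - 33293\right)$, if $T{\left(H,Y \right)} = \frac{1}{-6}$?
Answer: $\frac{960844255}{2} \approx 4.8042 \cdot 10^{8}$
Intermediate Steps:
$T{\left(H,Y \right)} = - \frac{1}{6}$
$l{\left(Q \right)} = \left(-183 + Q\right) \left(- \frac{1}{6} + Q\right)$ ($l{\left(Q \right)} = \left(Q - \frac{1}{6}\right) \left(Q - 183\right) = \left(- \frac{1}{6} + Q\right) \left(-183 + Q\right) = \left(-183 + Q\right) \left(- \frac{1}{6} + Q\right)$)
$\left(l{\left(178 \right)} - 14475\right) \left(2024 - 33293\right) = \left(\left(\frac{61}{2} + 178^{2} - \frac{97811}{3}\right) - 14475\right) \left(2024 - 33293\right) = \left(\left(\frac{61}{2} + 31684 - \frac{97811}{3}\right) - 14475\right) \left(-31269\right) = \left(- \frac{5335}{6} - 14475\right) \left(-31269\right) = \left(- \frac{92185}{6}\right) \left(-31269\right) = \frac{960844255}{2}$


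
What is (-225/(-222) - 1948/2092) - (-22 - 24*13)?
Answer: 12929655/38702 ≈ 334.08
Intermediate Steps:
(-225/(-222) - 1948/2092) - (-22 - 24*13) = (-225*(-1/222) - 1948*1/2092) - (-22 - 312) = (75/74 - 487/523) - 1*(-334) = 3187/38702 + 334 = 12929655/38702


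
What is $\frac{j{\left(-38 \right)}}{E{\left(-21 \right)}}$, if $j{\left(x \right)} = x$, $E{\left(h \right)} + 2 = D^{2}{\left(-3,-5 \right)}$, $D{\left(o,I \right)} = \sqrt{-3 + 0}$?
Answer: $\frac{38}{5} \approx 7.6$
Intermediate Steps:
$D{\left(o,I \right)} = i \sqrt{3}$ ($D{\left(o,I \right)} = \sqrt{-3} = i \sqrt{3}$)
$E{\left(h \right)} = -5$ ($E{\left(h \right)} = -2 + \left(i \sqrt{3}\right)^{2} = -2 - 3 = -5$)
$\frac{j{\left(-38 \right)}}{E{\left(-21 \right)}} = - \frac{38}{-5} = \left(-38\right) \left(- \frac{1}{5}\right) = \frac{38}{5}$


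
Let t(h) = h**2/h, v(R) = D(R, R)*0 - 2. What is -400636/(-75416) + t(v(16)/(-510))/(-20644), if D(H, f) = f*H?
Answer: 263629496063/49625801940 ≈ 5.3123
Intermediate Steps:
D(H, f) = H*f
v(R) = -2 (v(R) = (R*R)*0 - 2 = R**2*0 - 2 = 0 - 2 = -2)
t(h) = h
-400636/(-75416) + t(v(16)/(-510))/(-20644) = -400636/(-75416) - 2/(-510)/(-20644) = -400636*(-1/75416) - 2*(-1/510)*(-1/20644) = 100159/18854 + (1/255)*(-1/20644) = 100159/18854 - 1/5264220 = 263629496063/49625801940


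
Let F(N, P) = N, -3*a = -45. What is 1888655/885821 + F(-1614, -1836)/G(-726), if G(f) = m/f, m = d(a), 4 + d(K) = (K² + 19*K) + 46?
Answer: 86584641317/40747766 ≈ 2124.9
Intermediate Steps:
a = 15 (a = -⅓*(-45) = 15)
d(K) = 42 + K² + 19*K (d(K) = -4 + ((K² + 19*K) + 46) = -4 + (46 + K² + 19*K) = 42 + K² + 19*K)
m = 552 (m = 42 + 15² + 19*15 = 42 + 225 + 285 = 552)
G(f) = 552/f
1888655/885821 + F(-1614, -1836)/G(-726) = 1888655/885821 - 1614/(552/(-726)) = 1888655*(1/885821) - 1614/(552*(-1/726)) = 1888655/885821 - 1614/(-92/121) = 1888655/885821 - 1614*(-121/92) = 1888655/885821 + 97647/46 = 86584641317/40747766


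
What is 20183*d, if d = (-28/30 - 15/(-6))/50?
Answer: 948601/1500 ≈ 632.40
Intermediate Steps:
d = 47/1500 (d = (-28*1/30 - 15*(-⅙))*(1/50) = (-14/15 + 5/2)*(1/50) = (47/30)*(1/50) = 47/1500 ≈ 0.031333)
20183*d = 20183*(47/1500) = 948601/1500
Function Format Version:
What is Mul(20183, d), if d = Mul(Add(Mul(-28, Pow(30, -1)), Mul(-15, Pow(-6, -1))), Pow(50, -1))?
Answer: Rational(948601, 1500) ≈ 632.40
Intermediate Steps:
d = Rational(47, 1500) (d = Mul(Add(Mul(-28, Rational(1, 30)), Mul(-15, Rational(-1, 6))), Rational(1, 50)) = Mul(Add(Rational(-14, 15), Rational(5, 2)), Rational(1, 50)) = Mul(Rational(47, 30), Rational(1, 50)) = Rational(47, 1500) ≈ 0.031333)
Mul(20183, d) = Mul(20183, Rational(47, 1500)) = Rational(948601, 1500)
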